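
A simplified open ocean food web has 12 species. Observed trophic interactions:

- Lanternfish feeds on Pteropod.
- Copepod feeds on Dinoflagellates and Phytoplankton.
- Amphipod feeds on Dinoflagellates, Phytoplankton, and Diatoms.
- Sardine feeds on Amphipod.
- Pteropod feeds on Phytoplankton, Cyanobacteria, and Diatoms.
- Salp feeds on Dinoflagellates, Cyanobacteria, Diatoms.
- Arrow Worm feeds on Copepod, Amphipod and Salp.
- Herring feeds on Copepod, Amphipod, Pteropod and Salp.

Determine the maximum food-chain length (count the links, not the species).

One longest chain: Phytoplankton → Amphipod → Herring.
It has 3 species and 2 links.

2 links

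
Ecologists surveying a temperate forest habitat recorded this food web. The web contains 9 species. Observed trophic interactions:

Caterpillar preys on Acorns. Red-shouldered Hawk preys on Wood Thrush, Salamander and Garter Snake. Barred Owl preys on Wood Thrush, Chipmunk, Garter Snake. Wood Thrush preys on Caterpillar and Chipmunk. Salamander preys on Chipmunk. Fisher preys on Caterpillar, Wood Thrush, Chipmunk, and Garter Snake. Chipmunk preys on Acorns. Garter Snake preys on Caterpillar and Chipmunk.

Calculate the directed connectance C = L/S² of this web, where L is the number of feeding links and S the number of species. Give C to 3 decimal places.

C = 0.210

The web has S = 9 species and L = 17 feeding links.
C = L / S² = 17 / 81 = 0.2099 ≈ 0.210.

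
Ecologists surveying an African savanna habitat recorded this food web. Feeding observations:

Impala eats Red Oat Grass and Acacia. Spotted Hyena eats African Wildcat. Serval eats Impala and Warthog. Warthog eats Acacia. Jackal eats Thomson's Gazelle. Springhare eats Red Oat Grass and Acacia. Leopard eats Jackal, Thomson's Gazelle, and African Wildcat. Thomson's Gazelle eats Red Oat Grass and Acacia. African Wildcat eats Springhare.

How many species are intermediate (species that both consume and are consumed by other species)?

6

Intermediate species (has both prey and predators): Springhare, Impala, Warthog, Thomson's Gazelle, Jackal, African Wildcat.
Count: 6.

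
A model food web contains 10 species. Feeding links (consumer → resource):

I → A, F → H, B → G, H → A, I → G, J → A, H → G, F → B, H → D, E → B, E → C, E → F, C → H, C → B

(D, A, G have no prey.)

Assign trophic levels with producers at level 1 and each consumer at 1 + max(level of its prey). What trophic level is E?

D is a producer → level 1.
H eats D (level 1); other prey at levels: A 1, G 1 → level 2.
C eats H (level 2); other prey at levels: B 2 → level 3.
E eats C (level 3); other prey at levels: B 2, F 3 → level 4.

Trophic level 4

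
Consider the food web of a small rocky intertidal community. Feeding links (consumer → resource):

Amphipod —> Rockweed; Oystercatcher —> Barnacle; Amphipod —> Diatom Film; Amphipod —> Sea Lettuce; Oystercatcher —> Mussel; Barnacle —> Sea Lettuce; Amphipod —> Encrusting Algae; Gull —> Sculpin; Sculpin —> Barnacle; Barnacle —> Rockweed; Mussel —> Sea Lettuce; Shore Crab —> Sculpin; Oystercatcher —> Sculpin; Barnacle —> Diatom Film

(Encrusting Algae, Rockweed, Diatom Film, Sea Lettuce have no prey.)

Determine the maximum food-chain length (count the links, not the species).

One longest chain: Rockweed → Barnacle → Sculpin → Gull.
It has 4 species and 3 links.

3 links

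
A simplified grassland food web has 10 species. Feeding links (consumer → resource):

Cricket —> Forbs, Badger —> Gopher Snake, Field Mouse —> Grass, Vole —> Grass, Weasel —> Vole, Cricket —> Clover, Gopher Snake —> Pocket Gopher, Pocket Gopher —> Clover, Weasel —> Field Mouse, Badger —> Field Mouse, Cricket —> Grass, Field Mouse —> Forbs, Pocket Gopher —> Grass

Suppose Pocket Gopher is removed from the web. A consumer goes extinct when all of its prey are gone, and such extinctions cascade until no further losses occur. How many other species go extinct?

1

Remove Pocket Gopher.
Round 1: Gopher Snake (all prey gone) → extinct.
No further losses. Total secondary extinctions: 1.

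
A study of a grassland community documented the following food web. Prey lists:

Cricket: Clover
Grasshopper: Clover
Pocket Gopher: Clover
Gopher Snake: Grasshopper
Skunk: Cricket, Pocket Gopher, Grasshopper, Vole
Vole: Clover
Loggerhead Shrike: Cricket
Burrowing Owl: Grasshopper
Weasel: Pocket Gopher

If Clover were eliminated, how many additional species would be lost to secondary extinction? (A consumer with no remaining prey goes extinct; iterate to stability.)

9

Remove Clover.
Round 1: Cricket (all prey gone), Pocket Gopher (all prey gone), Grasshopper (all prey gone), Vole (all prey gone) → extinct.
Round 2: Loggerhead Shrike (all prey gone), Burrowing Owl (all prey gone), Skunk (all prey gone), Gopher Snake (all prey gone), Weasel (all prey gone) → extinct.
No further losses. Total secondary extinctions: 9.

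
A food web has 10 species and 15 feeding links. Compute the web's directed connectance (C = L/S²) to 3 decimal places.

C = 0.150

The web has S = 10 species and L = 15 feeding links.
C = L / S² = 15 / 100 = 0.1500 ≈ 0.150.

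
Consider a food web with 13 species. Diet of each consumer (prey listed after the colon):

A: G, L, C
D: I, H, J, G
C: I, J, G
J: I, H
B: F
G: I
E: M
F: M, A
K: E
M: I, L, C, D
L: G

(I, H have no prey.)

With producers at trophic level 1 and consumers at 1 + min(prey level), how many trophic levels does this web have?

4

Producers (level 1): I, H.
Following each consumer down to its lowest-level prey: I → M → F → B (levels 1 through 4).
All prey of B (F 3) are at level 3 or above, so B is at level 1 + 3 = 4.
Every consumer has at least one prey at level 3 or below, so none exceeds level 4.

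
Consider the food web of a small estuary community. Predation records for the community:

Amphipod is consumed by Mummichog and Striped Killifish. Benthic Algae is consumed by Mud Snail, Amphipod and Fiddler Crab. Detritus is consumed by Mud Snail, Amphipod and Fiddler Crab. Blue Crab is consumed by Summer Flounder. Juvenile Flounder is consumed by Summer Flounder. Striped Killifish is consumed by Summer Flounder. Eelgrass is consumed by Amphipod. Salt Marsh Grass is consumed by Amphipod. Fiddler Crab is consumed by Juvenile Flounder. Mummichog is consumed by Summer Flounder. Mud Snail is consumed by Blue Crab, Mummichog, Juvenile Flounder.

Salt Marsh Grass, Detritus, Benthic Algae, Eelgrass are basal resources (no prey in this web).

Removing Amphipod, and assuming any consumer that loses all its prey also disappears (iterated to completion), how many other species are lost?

1

Remove Amphipod.
Round 1: Striped Killifish (all prey gone) → extinct.
No further losses. Total secondary extinctions: 1.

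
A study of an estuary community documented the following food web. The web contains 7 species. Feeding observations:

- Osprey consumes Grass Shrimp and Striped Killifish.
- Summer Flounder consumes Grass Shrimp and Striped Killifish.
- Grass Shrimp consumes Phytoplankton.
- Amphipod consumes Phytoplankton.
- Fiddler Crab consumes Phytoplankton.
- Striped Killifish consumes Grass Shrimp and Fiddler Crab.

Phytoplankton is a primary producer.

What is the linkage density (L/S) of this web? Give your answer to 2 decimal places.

L/S = 1.29

There are L = 9 links among S = 7 species.
L/S = 9/7 = 1.2857 ≈ 1.29.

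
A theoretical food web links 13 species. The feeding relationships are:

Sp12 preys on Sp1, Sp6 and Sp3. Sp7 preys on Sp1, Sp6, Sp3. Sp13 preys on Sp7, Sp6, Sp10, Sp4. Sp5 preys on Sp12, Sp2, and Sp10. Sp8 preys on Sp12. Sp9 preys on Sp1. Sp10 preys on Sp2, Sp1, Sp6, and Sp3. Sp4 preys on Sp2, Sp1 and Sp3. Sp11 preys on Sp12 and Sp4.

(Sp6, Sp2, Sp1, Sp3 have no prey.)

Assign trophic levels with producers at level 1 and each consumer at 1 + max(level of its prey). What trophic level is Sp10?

Sp6 is a producer → level 1.
Sp10 eats Sp6 (level 1); other prey at levels: Sp2 1, Sp1 1, Sp3 1 → level 2.

Trophic level 2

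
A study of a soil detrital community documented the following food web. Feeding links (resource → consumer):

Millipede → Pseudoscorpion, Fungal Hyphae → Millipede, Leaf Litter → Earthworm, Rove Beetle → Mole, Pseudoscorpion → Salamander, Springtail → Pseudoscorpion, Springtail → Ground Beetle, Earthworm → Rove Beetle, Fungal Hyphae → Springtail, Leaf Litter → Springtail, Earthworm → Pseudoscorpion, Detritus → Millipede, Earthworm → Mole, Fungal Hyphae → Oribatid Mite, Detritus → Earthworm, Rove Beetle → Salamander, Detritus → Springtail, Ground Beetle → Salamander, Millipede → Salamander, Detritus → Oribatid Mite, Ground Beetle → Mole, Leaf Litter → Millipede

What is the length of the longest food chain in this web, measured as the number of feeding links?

One longest chain: Detritus → Earthworm → Rove Beetle → Mole.
It has 4 species and 3 links.

3 links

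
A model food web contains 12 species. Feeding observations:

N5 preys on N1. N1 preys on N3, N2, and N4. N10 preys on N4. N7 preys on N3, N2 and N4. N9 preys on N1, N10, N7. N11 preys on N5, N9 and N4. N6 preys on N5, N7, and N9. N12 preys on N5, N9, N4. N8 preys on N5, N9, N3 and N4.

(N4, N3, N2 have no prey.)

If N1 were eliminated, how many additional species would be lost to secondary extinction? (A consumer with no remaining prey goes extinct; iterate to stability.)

Remove N1.
Round 1: N5 (all prey gone) → extinct.
No further losses. Total secondary extinctions: 1.

1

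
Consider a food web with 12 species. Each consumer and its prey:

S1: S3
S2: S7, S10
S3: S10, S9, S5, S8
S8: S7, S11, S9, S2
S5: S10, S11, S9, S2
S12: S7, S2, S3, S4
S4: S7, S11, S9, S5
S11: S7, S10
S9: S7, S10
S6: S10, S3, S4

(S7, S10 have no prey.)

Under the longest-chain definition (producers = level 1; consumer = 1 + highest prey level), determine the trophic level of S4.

S7 is a producer → level 1.
S11 eats S7 (level 1); other prey at levels: S10 1 → level 2.
S5 eats S11 (level 2); other prey at levels: S10 1, S9 2, S2 2 → level 3.
S4 eats S5 (level 3); other prey at levels: S7 1, S11 2, S9 2 → level 4.

Trophic level 4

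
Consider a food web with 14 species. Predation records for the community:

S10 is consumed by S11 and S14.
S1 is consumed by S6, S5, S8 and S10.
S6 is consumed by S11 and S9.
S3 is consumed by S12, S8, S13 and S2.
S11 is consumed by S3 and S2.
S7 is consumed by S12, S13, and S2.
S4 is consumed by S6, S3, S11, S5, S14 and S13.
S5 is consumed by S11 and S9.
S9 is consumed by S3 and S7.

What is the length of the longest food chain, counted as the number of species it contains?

One longest chain: S1 → S10 → S11 → S3 → S8.
It has 5 species and 4 links.

5 species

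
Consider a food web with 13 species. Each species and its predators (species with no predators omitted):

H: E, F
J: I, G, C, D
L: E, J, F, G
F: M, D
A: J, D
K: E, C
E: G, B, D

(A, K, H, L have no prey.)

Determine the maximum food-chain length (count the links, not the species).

One longest chain: H → F → M.
It has 3 species and 2 links.

2 links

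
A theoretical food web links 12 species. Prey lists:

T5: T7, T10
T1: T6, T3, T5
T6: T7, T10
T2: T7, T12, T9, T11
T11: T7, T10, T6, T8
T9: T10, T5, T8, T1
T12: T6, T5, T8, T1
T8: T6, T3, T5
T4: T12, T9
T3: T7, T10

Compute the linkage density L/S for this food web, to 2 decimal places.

L/S = 2.50

There are L = 30 links among S = 12 species.
L/S = 30/12 = 2.5000 ≈ 2.50.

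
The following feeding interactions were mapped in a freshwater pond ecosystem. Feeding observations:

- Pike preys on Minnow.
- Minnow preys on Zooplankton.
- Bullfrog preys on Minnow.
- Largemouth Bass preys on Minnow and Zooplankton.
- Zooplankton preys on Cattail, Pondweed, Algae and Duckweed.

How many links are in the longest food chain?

3 links

One longest chain: Cattail → Zooplankton → Minnow → Largemouth Bass.
It has 4 species and 3 links.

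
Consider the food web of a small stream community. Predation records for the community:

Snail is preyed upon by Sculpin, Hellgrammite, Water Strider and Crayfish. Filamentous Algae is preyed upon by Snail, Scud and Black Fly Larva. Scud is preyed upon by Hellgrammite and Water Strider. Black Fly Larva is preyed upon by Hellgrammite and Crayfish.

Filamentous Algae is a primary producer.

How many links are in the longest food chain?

2 links

One longest chain: Filamentous Algae → Black Fly Larva → Hellgrammite.
It has 3 species and 2 links.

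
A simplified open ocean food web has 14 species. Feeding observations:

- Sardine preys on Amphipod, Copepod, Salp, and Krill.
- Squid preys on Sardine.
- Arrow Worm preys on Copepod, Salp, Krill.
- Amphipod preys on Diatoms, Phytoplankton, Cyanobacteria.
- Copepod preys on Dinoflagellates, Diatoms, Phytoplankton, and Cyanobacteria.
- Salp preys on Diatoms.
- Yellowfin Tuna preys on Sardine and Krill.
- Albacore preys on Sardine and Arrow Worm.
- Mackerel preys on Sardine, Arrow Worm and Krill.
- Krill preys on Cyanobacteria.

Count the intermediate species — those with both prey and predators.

Intermediate species (has both prey and predators): Amphipod, Krill, Copepod, Salp, Arrow Worm, Sardine.
Count: 6.

6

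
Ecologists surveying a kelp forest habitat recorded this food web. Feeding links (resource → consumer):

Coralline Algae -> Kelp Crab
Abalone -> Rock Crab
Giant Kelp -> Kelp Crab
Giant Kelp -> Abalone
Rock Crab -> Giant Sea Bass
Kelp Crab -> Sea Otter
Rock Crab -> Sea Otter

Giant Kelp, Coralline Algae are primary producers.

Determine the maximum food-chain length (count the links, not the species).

One longest chain: Giant Kelp → Abalone → Rock Crab → Sea Otter.
It has 4 species and 3 links.

3 links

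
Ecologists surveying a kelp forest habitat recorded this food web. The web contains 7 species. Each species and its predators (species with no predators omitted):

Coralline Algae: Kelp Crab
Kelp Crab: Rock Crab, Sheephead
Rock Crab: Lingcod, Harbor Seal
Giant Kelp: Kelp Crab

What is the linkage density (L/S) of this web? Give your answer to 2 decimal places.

There are L = 6 links among S = 7 species.
L/S = 6/7 = 0.8571 ≈ 0.86.

L/S = 0.86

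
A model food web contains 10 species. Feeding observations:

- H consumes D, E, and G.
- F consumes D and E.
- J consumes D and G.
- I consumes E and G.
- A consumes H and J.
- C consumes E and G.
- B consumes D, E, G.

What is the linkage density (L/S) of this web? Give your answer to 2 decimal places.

L/S = 1.60

There are L = 16 links among S = 10 species.
L/S = 16/10 = 1.6000 ≈ 1.60.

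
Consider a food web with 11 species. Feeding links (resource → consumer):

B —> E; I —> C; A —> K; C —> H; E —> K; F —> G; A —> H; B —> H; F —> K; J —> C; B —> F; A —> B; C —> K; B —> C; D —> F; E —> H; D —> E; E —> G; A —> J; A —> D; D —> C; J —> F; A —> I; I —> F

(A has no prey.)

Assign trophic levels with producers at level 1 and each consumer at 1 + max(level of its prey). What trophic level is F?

A is a producer → level 1.
J eats A → level 2.
F eats J (level 2); other prey at levels: I 2, B 2, D 2 → level 3.

Trophic level 3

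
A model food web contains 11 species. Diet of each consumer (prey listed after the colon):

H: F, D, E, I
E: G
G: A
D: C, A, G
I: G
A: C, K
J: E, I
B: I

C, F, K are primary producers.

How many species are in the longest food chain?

One longest chain: C → A → G → E → J.
It has 5 species and 4 links.

5 species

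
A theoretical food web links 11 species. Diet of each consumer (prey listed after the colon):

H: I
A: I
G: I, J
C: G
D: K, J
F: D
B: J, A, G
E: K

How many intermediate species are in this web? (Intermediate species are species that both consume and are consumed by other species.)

3

Intermediate species (has both prey and predators): A, G, D.
Count: 3.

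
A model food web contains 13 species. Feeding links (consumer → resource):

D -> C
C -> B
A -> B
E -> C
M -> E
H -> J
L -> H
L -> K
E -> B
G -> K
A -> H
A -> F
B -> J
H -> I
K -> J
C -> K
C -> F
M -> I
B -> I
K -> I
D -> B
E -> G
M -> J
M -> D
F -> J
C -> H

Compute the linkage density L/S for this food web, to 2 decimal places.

There are L = 26 links among S = 13 species.
L/S = 26/13 = 2.0000 ≈ 2.00.

L/S = 2.00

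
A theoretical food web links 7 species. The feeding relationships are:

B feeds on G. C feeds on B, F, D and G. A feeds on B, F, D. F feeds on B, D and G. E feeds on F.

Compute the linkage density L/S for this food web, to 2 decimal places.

There are L = 12 links among S = 7 species.
L/S = 12/7 = 1.7143 ≈ 1.71.

L/S = 1.71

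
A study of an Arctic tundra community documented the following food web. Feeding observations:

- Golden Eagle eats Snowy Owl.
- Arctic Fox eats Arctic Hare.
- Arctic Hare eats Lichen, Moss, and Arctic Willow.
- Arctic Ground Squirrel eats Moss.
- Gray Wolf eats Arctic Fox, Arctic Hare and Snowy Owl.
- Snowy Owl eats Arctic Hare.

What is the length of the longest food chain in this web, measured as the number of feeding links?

3 links

One longest chain: Lichen → Arctic Hare → Snowy Owl → Golden Eagle.
It has 4 species and 3 links.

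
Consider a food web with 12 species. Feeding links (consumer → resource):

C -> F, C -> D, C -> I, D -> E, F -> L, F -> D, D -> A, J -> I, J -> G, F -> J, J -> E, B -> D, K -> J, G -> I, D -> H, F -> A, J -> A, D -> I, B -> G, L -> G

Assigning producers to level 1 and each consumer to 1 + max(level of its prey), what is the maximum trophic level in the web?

5

Producers (level 1): A, I, E, H.
I → G → J → F → C gives C level 5.
No species has a prey at level 5, so no species reaches level 6.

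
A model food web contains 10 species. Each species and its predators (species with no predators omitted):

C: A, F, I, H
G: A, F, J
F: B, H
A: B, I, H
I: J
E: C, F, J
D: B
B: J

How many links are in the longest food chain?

4 links

One longest chain: E → C → A → B → J.
It has 5 species and 4 links.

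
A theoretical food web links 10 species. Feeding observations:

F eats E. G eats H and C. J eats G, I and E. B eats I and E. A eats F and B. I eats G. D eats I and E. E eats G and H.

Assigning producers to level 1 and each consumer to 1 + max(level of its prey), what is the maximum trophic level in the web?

Producers (level 1): C, H.
C → G → E → F → A gives A level 5.
No species has a prey at level 5, so no species reaches level 6.

5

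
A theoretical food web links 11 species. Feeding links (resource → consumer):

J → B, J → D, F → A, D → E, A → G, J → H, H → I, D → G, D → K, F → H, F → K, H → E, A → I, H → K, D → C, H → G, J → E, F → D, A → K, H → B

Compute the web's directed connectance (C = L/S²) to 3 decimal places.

C = 0.165

The web has S = 11 species and L = 20 feeding links.
C = L / S² = 20 / 121 = 0.1653 ≈ 0.165.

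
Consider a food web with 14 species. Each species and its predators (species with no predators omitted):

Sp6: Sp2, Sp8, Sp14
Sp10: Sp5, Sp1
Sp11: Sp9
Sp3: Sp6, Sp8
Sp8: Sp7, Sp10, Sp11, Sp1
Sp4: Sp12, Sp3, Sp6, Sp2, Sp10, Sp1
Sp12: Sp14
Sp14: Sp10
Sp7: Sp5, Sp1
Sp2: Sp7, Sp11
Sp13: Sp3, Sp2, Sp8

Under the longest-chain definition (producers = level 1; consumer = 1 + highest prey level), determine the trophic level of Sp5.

Trophic level 6

Sp4 is a producer → level 1.
Sp3 eats Sp4 (level 1); other prey at levels: Sp13 1 → level 2.
Sp6 eats Sp3 (level 2); other prey at levels: Sp4 1 → level 3.
Sp2 eats Sp6 (level 3); other prey at levels: Sp4 1, Sp13 1 → level 4.
Sp7 eats Sp2 (level 4); other prey at levels: Sp8 4 → level 5.
Sp5 eats Sp7 (level 5); other prey at levels: Sp10 5 → level 6.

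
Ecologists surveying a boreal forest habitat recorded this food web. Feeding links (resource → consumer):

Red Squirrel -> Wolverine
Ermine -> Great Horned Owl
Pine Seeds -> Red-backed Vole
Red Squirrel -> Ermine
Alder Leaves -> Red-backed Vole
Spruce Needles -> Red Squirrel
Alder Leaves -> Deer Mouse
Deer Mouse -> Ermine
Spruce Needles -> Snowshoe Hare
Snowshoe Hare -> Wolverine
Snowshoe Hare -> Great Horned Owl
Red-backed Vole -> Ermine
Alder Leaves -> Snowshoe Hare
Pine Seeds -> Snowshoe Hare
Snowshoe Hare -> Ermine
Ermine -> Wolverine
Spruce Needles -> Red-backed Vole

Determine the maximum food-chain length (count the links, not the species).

3 links

One longest chain: Alder Leaves → Red-backed Vole → Ermine → Wolverine.
It has 4 species and 3 links.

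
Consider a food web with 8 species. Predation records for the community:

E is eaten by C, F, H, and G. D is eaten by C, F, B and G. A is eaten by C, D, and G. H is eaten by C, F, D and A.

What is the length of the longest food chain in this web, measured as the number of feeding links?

One longest chain: E → H → A → D → B.
It has 5 species and 4 links.

4 links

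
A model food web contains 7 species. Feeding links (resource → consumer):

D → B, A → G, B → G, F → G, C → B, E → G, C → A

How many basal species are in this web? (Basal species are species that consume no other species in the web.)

Basal species (no prey listed): D, C, F, E.
Count: 4.

4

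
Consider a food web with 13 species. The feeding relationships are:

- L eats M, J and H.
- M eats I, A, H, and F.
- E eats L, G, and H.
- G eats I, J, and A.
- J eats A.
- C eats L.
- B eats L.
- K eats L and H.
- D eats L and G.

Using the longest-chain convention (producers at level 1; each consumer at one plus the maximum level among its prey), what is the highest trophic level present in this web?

Producers (level 1): I, H, A, F.
A → J → L → E gives E level 4.
No species has a prey at level 4, so no species reaches level 5.

4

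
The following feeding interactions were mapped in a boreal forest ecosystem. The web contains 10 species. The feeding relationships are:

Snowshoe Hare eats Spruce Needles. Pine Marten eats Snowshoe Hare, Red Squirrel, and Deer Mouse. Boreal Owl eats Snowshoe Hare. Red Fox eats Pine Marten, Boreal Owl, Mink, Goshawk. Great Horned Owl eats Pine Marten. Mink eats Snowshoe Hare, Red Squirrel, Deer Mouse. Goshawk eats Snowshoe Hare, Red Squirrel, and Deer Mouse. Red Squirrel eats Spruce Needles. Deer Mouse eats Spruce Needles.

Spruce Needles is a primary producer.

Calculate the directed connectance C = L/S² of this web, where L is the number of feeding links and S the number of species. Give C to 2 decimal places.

C = 0.18

The web has S = 10 species and L = 18 feeding links.
C = L / S² = 18 / 100 = 0.1800 ≈ 0.18.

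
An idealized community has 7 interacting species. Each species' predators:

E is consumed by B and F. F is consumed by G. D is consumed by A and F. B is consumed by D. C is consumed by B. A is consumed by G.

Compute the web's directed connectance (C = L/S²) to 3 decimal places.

The web has S = 7 species and L = 8 feeding links.
C = L / S² = 8 / 49 = 0.1633 ≈ 0.163.

C = 0.163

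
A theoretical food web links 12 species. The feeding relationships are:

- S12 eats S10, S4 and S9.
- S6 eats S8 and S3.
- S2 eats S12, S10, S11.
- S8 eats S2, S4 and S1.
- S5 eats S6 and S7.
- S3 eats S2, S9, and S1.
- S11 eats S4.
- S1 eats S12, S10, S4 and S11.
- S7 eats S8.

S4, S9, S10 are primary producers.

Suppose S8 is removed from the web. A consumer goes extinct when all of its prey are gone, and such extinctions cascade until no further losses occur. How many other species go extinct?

Remove S8.
Round 1: S7 (all prey gone) → extinct.
No further losses. Total secondary extinctions: 1.

1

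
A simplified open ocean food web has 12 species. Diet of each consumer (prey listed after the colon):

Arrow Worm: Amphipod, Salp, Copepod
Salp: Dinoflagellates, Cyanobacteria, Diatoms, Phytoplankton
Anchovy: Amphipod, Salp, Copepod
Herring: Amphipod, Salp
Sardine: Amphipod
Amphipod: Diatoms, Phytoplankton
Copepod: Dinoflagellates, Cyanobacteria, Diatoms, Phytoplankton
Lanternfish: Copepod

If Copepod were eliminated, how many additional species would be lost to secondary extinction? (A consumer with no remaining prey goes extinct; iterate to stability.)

Remove Copepod.
Round 1: Lanternfish (all prey gone) → extinct.
No further losses. Total secondary extinctions: 1.

1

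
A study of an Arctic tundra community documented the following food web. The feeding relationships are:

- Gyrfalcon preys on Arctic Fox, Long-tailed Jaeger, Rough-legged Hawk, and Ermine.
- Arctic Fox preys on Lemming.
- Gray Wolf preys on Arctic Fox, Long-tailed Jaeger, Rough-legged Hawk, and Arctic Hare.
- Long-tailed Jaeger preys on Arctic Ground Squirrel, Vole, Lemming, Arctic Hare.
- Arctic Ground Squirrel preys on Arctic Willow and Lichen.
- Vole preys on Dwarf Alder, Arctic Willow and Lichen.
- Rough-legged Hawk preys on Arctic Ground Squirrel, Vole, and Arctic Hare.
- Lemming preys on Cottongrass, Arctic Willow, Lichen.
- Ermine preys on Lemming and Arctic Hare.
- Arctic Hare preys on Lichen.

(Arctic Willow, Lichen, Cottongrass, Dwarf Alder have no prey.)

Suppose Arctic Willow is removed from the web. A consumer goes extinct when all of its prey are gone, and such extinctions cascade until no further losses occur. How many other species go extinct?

0

Remove Arctic Willow.
Every predator of it retains at least one other prey: Vole still has Lichen, Dwarf Alder; Lemming still has Lichen, Cottongrass; Arctic Ground Squirrel still has Lichen.
No consumer loses all prey, so no secondary extinctions occur.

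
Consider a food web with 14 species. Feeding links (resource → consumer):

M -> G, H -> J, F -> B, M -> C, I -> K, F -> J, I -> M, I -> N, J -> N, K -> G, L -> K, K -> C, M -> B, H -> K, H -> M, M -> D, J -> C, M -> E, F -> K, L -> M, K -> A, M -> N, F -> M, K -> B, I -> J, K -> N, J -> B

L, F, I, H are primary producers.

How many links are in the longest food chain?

One longest chain: L → M → B.
It has 3 species and 2 links.

2 links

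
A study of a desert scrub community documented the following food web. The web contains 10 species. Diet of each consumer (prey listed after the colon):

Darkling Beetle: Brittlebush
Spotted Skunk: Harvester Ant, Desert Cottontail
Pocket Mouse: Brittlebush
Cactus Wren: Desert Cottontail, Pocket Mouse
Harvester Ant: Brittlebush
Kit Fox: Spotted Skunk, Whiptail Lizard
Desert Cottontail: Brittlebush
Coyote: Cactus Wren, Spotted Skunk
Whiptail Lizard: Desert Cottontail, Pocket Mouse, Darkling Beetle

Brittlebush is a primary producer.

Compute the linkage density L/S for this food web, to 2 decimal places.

L/S = 1.50

There are L = 15 links among S = 10 species.
L/S = 15/10 = 1.5000 ≈ 1.50.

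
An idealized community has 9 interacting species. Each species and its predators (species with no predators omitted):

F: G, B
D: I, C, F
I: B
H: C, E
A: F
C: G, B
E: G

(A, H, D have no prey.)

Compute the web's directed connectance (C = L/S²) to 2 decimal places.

C = 0.15

The web has S = 9 species and L = 12 feeding links.
C = L / S² = 12 / 81 = 0.1481 ≈ 0.15.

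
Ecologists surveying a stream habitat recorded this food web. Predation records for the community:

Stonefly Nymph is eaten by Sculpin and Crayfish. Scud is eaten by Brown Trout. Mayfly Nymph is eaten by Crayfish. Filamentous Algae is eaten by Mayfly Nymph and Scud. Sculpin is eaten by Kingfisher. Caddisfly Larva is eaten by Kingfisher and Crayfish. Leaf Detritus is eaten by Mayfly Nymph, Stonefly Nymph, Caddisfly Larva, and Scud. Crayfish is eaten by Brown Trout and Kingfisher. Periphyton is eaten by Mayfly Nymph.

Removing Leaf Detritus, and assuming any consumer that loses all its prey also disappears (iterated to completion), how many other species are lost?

Remove Leaf Detritus.
Round 1: Caddisfly Larva (all prey gone), Stonefly Nymph (all prey gone) → extinct.
Round 2: Sculpin (all prey gone) → extinct.
No further losses. Total secondary extinctions: 3.

3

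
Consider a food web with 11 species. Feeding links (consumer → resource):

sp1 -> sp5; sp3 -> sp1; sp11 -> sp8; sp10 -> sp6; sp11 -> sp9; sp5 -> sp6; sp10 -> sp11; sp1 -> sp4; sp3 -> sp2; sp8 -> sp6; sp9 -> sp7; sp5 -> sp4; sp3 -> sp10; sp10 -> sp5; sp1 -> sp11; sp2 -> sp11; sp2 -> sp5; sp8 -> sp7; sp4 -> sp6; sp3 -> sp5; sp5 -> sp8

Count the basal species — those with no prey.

Basal species (no prey listed): sp6, sp7.
Count: 2.

2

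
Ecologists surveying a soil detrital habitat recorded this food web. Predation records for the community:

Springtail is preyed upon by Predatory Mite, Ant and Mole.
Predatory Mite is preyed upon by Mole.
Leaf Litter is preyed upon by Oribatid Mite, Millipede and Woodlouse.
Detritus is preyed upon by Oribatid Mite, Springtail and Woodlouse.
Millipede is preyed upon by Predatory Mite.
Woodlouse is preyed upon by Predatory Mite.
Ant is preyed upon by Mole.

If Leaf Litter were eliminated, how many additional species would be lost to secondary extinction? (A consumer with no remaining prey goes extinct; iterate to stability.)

Remove Leaf Litter.
Round 1: Millipede (all prey gone) → extinct.
No further losses. Total secondary extinctions: 1.

1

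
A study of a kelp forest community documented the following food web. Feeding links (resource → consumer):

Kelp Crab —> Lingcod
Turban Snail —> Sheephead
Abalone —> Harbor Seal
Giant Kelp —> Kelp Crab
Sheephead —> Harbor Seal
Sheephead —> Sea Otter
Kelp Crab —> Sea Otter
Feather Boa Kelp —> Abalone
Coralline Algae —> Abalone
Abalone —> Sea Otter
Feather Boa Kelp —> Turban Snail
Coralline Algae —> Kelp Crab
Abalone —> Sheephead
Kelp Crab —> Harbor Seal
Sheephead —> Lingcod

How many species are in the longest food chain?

One longest chain: Feather Boa Kelp → Turban Snail → Sheephead → Sea Otter.
It has 4 species and 3 links.

4 species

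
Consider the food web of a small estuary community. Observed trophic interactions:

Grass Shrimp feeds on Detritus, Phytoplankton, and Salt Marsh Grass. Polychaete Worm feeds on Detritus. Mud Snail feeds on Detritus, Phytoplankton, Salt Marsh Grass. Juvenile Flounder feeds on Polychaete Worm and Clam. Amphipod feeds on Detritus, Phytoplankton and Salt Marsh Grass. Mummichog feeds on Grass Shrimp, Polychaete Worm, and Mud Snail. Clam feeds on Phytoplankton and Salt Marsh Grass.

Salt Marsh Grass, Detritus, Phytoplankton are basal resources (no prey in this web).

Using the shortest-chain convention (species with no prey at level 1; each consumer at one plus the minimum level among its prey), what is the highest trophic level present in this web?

Basal resources (level 1): Salt Marsh Grass, Detritus, Phytoplankton.
Following each consumer down to its lowest-level prey: Salt Marsh Grass → Mud Snail → Mummichog (levels 1 through 3).
All prey of Mummichog (Mud Snail 2, Polychaete Worm 2, Grass Shrimp 2) are at level 2 or above, so Mummichog is at level 1 + 2 = 3.
Every consumer has at least one prey at level 2 or below, so none exceeds level 3.

3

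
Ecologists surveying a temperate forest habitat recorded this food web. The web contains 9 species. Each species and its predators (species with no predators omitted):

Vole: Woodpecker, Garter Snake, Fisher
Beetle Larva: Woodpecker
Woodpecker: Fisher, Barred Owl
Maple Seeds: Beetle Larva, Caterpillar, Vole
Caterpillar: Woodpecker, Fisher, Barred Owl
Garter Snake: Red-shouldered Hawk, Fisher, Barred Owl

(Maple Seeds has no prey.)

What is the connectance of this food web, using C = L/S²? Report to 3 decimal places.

The web has S = 9 species and L = 15 feeding links.
C = L / S² = 15 / 81 = 0.1852 ≈ 0.185.

C = 0.185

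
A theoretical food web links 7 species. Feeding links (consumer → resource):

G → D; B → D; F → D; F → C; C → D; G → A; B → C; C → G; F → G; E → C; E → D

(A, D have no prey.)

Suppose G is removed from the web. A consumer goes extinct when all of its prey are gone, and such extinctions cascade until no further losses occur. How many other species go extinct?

Remove G.
Every predator of it retains at least one other prey: C still has D; F still has D, C.
No consumer loses all prey, so no secondary extinctions occur.

0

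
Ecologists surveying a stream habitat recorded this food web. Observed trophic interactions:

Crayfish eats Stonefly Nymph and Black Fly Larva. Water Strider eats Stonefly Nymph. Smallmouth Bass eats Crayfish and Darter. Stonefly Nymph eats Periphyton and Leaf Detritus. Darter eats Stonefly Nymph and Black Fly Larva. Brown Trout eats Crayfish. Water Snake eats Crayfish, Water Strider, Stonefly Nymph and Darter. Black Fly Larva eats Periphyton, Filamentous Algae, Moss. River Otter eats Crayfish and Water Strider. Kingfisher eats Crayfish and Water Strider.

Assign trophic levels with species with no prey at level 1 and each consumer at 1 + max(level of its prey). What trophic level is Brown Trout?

Trophic level 4

Leaf Detritus has no prey (basal) → level 1.
Stonefly Nymph eats Leaf Detritus (level 1); other prey at levels: Periphyton 1 → level 2.
Crayfish eats Stonefly Nymph (level 2); other prey at levels: Black Fly Larva 2 → level 3.
Brown Trout eats Crayfish → level 4.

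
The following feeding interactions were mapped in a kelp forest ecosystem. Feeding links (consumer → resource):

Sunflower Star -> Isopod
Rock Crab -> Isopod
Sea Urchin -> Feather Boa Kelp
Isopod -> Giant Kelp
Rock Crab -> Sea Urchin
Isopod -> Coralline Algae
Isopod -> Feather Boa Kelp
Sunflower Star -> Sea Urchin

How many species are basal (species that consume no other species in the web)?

Basal species (no prey listed): Feather Boa Kelp, Coralline Algae, Giant Kelp.
Count: 3.

3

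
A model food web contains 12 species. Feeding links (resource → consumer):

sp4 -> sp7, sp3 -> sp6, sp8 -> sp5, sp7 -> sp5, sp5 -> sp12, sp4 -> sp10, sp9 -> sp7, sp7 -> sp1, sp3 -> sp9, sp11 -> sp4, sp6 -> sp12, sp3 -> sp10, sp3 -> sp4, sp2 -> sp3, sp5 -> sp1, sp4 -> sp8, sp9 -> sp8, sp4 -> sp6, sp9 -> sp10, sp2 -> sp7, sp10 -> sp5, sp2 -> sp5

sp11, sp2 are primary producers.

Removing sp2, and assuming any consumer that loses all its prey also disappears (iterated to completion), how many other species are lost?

Remove sp2.
Round 1: sp3 (all prey gone) → extinct.
Round 2: sp9 (all prey gone) → extinct.
No further losses. Total secondary extinctions: 2.

2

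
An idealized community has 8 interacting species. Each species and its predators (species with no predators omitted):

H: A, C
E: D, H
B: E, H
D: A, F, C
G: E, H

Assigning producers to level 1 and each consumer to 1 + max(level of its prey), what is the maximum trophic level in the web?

4

Producers (level 1): G, B.
G → E → D → A gives A level 4.
No species has a prey at level 4, so no species reaches level 5.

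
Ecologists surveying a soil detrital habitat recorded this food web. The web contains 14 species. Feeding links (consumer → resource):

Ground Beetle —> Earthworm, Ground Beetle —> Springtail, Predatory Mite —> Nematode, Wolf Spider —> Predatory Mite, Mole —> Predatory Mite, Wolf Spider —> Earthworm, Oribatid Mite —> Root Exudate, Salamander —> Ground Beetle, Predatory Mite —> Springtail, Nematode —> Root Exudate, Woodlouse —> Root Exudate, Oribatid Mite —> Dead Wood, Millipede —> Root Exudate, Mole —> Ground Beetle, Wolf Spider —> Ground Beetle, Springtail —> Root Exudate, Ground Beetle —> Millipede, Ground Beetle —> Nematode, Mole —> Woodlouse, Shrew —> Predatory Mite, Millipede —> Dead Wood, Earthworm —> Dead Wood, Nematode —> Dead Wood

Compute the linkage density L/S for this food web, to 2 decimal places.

L/S = 1.64

There are L = 23 links among S = 14 species.
L/S = 23/14 = 1.6429 ≈ 1.64.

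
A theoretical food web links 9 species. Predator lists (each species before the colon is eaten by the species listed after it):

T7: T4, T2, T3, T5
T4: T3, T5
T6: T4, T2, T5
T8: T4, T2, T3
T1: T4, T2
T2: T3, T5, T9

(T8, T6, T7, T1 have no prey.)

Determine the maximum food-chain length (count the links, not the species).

2 links

One longest chain: T8 → T4 → T3.
It has 3 species and 2 links.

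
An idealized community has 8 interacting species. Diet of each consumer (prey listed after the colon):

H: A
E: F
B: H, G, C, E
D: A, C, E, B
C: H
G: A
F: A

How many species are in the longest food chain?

5 species

One longest chain: A → H → C → B → D.
It has 5 species and 4 links.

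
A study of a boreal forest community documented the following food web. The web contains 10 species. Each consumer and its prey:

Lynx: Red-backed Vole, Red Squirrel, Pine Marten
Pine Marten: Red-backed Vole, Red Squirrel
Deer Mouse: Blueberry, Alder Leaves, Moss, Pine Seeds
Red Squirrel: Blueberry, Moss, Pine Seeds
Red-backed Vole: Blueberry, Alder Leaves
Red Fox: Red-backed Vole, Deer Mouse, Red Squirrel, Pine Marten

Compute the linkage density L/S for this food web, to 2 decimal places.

L/S = 1.80

There are L = 18 links among S = 10 species.
L/S = 18/10 = 1.8000 ≈ 1.80.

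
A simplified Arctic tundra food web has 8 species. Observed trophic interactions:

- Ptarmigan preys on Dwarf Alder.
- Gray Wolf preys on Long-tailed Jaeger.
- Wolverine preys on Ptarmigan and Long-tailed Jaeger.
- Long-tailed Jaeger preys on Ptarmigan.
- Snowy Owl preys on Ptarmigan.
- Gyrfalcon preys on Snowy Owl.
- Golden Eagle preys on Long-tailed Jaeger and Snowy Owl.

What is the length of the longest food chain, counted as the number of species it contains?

4 species

One longest chain: Dwarf Alder → Ptarmigan → Long-tailed Jaeger → Golden Eagle.
It has 4 species and 3 links.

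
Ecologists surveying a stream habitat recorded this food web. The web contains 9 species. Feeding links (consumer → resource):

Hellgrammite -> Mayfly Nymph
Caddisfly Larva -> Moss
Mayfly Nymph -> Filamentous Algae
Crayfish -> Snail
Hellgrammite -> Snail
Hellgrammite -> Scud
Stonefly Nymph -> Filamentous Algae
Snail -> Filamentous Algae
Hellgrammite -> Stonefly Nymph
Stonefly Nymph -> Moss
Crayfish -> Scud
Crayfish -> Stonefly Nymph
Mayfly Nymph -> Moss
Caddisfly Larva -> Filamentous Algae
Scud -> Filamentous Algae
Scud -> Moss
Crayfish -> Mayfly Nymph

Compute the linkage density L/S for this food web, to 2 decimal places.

L/S = 1.89

There are L = 17 links among S = 9 species.
L/S = 17/9 = 1.8889 ≈ 1.89.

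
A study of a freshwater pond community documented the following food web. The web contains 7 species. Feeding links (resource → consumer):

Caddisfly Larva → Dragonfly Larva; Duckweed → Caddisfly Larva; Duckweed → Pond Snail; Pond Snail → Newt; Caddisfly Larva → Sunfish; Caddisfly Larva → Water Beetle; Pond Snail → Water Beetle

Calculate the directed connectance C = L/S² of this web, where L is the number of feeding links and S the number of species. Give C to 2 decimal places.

The web has S = 7 species and L = 7 feeding links.
C = L / S² = 7 / 49 = 0.1429 ≈ 0.14.

C = 0.14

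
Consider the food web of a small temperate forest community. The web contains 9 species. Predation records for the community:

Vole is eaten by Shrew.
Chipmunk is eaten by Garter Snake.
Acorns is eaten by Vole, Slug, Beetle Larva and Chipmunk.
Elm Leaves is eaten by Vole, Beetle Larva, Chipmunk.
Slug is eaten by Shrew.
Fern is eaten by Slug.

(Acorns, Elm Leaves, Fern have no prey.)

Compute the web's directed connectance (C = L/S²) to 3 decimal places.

The web has S = 9 species and L = 11 feeding links.
C = L / S² = 11 / 81 = 0.1358 ≈ 0.136.

C = 0.136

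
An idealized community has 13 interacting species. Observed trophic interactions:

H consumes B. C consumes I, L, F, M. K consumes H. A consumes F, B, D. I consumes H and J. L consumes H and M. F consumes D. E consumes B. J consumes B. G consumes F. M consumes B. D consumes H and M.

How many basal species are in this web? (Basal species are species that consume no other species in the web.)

1

Basal species (no prey listed): B.
Count: 1.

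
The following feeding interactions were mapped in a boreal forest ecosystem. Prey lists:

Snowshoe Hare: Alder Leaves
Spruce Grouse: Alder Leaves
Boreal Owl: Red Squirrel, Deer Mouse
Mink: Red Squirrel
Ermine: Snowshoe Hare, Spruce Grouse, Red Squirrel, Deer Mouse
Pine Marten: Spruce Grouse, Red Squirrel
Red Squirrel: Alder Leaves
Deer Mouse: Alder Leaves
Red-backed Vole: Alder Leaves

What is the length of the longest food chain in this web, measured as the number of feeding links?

One longest chain: Alder Leaves → Red Squirrel → Boreal Owl.
It has 3 species and 2 links.

2 links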